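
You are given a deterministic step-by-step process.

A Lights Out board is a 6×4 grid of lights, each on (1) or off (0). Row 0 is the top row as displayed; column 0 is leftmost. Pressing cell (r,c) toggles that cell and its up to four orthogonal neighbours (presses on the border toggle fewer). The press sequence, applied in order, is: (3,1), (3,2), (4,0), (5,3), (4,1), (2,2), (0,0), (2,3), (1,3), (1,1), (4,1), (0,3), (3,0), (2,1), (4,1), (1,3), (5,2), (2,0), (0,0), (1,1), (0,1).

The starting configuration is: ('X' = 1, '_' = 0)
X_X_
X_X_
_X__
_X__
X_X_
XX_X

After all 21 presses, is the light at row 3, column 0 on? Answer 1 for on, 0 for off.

0

[0] X_X_
X_X_
_X__
_X__
X_X_
XX_X
[1] X_X_
X_X_
____
X_X_
XXX_
XX_X
[2] X_X_
X_X_
__X_
XX_X
XX__
XX_X
[3] X_X_
X_X_
__X_
_X_X
____
_X_X
[4] X_X_
X_X_
__X_
_X_X
___X
_XX_
[5] X_X_
X_X_
__X_
___X
XXXX
__X_
[6] X_X_
X___
_X_X
__XX
XXXX
__X_
[7] _XX_
____
_X_X
__XX
XXXX
__X_
[8] _XX_
___X
_XX_
__X_
XXXX
__X_
[9] _XXX
__X_
_XXX
__X_
XXXX
__X_
[10] __XX
XX__
__XX
__X_
XXXX
__X_
[11] __XX
XX__
__XX
_XX_
___X
_XX_
[12] ____
XX_X
__XX
_XX_
___X
_XX_
[13] ____
XX_X
X_XX
X_X_
X__X
_XX_
[14] ____
X__X
_X_X
XXX_
X__X
_XX_
[15] ____
X__X
_X_X
X_X_
_XXX
__X_
[16] ___X
X_X_
_X__
X_X_
_XXX
__X_
[17] ___X
X_X_
_X__
X_X_
_X_X
_X_X
[18] ___X
__X_
X___
__X_
_X_X
_X_X
[19] XX_X
X_X_
X___
__X_
_X_X
_X_X
[20] X__X
_X__
XX__
__X_
_X_X
_X_X
[21] _XXX
____
XX__
__X_
_X_X
_X_X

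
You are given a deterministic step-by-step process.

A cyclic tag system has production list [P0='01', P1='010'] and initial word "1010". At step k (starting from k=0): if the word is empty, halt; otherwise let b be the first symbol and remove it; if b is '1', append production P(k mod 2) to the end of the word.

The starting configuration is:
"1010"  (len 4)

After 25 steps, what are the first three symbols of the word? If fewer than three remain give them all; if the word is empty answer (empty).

101

0) "1010"  (len 4)
1) "01001"  (len 5)
2) "1001"  (len 4)
3) "00101"  (len 5)
4) "0101"  (len 4)
5) "101"  (len 3)
6) "01010"  (len 5)
7) "1010"  (len 4)
8) "010010"  (len 6)
9) "10010"  (len 5)
10) "0010010"  (len 7)
11) "010010"  (len 6)
12) "10010"  (len 5)
13) "001001"  (len 6)
14) "01001"  (len 5)
15) "1001"  (len 4)
16) "001010"  (len 6)
17) "01010"  (len 5)
18) "1010"  (len 4)
19) "01001"  (len 5)
20) "1001"  (len 4)
21) "00101"  (len 5)
22) "0101"  (len 4)
23) "101"  (len 3)
24) "01010"  (len 5)
25) "1010"  (len 4)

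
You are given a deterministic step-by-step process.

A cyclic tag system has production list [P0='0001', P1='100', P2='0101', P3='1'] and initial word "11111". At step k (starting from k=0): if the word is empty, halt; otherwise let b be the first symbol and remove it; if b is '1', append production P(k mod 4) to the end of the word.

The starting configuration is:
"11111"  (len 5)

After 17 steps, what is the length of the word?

19

gen 0: "11111"  (len 5)
gen 1: "11110001"  (len 8)
gen 2: "1110001100"  (len 10)
gen 3: "1100011000101"  (len 13)
gen 4: "1000110001011"  (len 13)
gen 5: "0001100010110001"  (len 16)
gen 6: "001100010110001"  (len 15)
gen 7: "01100010110001"  (len 14)
gen 8: "1100010110001"  (len 13)
gen 9: "1000101100010001"  (len 16)
gen 10: "000101100010001100"  (len 18)
gen 11: "00101100010001100"  (len 17)
gen 12: "0101100010001100"  (len 16)
gen 13: "101100010001100"  (len 15)
gen 14: "01100010001100100"  (len 17)
gen 15: "1100010001100100"  (len 16)
gen 16: "1000100011001001"  (len 16)
gen 17: "0001000110010010001"  (len 19)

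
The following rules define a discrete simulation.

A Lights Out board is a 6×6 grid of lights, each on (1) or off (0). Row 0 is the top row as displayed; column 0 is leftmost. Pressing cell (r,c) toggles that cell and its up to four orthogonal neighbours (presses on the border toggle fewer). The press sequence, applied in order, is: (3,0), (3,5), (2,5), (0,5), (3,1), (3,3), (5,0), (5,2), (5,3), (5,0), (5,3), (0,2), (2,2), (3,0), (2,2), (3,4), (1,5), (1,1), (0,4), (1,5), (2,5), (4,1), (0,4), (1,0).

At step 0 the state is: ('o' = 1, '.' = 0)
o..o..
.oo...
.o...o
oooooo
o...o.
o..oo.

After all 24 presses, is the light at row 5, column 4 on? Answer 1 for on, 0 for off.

step 0: o..o..
.oo...
.o...o
oooooo
o...o.
o..oo.
step 1: o..o..
.oo...
oo...o
..oooo
....o.
o..oo.
step 2: o..o..
.oo...
oo....
..oo..
....oo
o..oo.
step 3: o..o..
.oo..o
oo..oo
..oo.o
....oo
o..oo.
step 4: o..ooo
.oo...
oo..oo
..oo.o
....oo
o..oo.
step 5: o..ooo
.oo...
o...oo
oo.o.o
.o..oo
o..oo.
step 6: o..ooo
.oo...
o..ooo
ooo.oo
.o.ooo
o..oo.
step 7: o..ooo
.oo...
o..ooo
ooo.oo
oo.ooo
.o.oo.
step 8: o..ooo
.oo...
o..ooo
ooo.oo
oooooo
..o.o.
step 9: o..ooo
.oo...
o..ooo
ooo.oo
ooo.oo
...o..
step 10: o..ooo
.oo...
o..ooo
ooo.oo
.oo.oo
oo.o..
step 11: o..ooo
.oo...
o..ooo
ooo.oo
.ooooo
ooo.o.
step 12: ooo.oo
.o....
o..ooo
ooo.oo
.ooooo
ooo.o.
step 13: ooo.oo
.oo...
ooo.oo
oo..oo
.ooooo
ooo.o.
step 14: ooo.oo
.oo...
.oo.oo
....oo
oooooo
ooo.o.
step 15: ooo.oo
.o....
...ooo
..o.oo
oooooo
ooo.o.
step 16: ooo.oo
.o....
...o.o
..oo..
oooo.o
ooo.o.
step 17: ooo.o.
.o..oo
...o..
..oo..
oooo.o
ooo.o.
step 18: o.o.o.
o.o.oo
.o.o..
..oo..
oooo.o
ooo.o.
step 19: o.oo.o
o.o..o
.o.o..
..oo..
oooo.o
ooo.o.
step 20: o.oo..
o.o.o.
.o.o.o
..oo..
oooo.o
ooo.o.
step 21: o.oo..
o.o.oo
.o.oo.
..oo.o
oooo.o
ooo.o.
step 22: o.oo..
o.o.oo
.o.oo.
.ooo.o
...o.o
o.o.o.
step 23: o.o.oo
o.o..o
.o.oo.
.ooo.o
...o.o
o.o.o.
step 24: ..o.oo
.oo..o
oo.oo.
.ooo.o
...o.o
o.o.o.

1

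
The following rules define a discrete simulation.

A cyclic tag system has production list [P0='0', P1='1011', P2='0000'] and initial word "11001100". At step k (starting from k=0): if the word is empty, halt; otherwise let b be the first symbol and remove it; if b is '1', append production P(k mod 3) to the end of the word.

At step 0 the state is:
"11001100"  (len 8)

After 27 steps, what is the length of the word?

9

[0] "11001100"  (len 8)
[1] "10011000"  (len 8)
[2] "00110001011"  (len 11)
[3] "0110001011"  (len 10)
[4] "110001011"  (len 9)
[5] "100010111011"  (len 12)
[6] "000101110110000"  (len 15)
[7] "00101110110000"  (len 14)
[8] "0101110110000"  (len 13)
[9] "101110110000"  (len 12)
[10] "011101100000"  (len 12)
[11] "11101100000"  (len 11)
[12] "11011000000000"  (len 14)
[13] "10110000000000"  (len 14)
[14] "01100000000001011"  (len 17)
[15] "1100000000001011"  (len 16)
[16] "1000000000010110"  (len 16)
[17] "0000000000101101011"  (len 19)
[18] "000000000101101011"  (len 18)
[19] "00000000101101011"  (len 17)
[20] "0000000101101011"  (len 16)
[21] "000000101101011"  (len 15)
[22] "00000101101011"  (len 14)
[23] "0000101101011"  (len 13)
[24] "000101101011"  (len 12)
[25] "00101101011"  (len 11)
[26] "0101101011"  (len 10)
[27] "101101011"  (len 9)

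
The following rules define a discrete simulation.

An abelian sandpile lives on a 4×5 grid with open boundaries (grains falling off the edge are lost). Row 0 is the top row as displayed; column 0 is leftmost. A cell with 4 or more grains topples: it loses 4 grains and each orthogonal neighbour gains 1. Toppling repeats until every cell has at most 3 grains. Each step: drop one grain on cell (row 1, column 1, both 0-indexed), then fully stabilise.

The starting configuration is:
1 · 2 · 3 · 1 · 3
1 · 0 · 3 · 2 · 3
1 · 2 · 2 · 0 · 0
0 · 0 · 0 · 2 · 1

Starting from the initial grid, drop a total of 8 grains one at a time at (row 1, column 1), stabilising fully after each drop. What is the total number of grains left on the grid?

33

0) 1 · 2 · 3 · 1 · 3
1 · 0 · 3 · 2 · 3
1 · 2 · 2 · 0 · 0
0 · 0 · 0 · 2 · 1
1) 1 · 2 · 3 · 1 · 3
1 · 1 · 3 · 2 · 3
1 · 2 · 2 · 0 · 0
0 · 0 · 0 · 2 · 1
2) 1 · 2 · 3 · 1 · 3
1 · 2 · 3 · 2 · 3
1 · 2 · 2 · 0 · 0
0 · 0 · 0 · 2 · 1
3) 1 · 2 · 3 · 1 · 3
1 · 3 · 3 · 2 · 3
1 · 2 · 2 · 0 · 0
0 · 0 · 0 · 2 · 1
4) 2 · 0 · 1 · 2 · 3
2 · 2 · 1 · 3 · 3
1 · 3 · 3 · 0 · 0
0 · 0 · 0 · 2 · 1
5) 2 · 0 · 1 · 2 · 3
2 · 3 · 1 · 3 · 3
1 · 3 · 3 · 0 · 0
0 · 0 · 0 · 2 · 1
6) 2 · 1 · 1 · 2 · 3
3 · 1 · 3 · 3 · 3
2 · 1 · 0 · 1 · 0
0 · 1 · 1 · 2 · 1
7) 2 · 1 · 1 · 2 · 3
3 · 2 · 3 · 3 · 3
2 · 1 · 0 · 1 · 0
0 · 1 · 1 · 2 · 1
8) 2 · 1 · 1 · 2 · 3
3 · 3 · 3 · 3 · 3
2 · 1 · 0 · 1 · 0
0 · 1 · 1 · 2 · 1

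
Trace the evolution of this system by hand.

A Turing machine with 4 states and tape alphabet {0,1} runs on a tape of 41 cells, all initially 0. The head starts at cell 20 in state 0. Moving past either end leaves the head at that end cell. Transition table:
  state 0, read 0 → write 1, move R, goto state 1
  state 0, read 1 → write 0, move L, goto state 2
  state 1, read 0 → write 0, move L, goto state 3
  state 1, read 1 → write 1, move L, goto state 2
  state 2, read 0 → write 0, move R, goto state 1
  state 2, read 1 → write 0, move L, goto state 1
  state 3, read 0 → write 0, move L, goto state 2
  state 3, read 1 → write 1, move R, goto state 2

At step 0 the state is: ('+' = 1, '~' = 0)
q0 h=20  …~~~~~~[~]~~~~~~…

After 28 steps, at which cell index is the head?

12

[0] q0 h=20  …~~~~~~[~]~~~~~~…
[1] q1 h=21  …~~~~~+[~]~~~~~~…
[2] q3 h=20  …~~~~~~[+]~~~~~~…
[3] q2 h=21  …~~~~~+[~]~~~~~~…
[4] q1 h=22  …~~~~+~[~]~~~~~~…
[5] q3 h=21  …~~~~~+[~]~~~~~~…
[6] q2 h=20  …~~~~~~[+]~~~~~~…
[7] q1 h=19  …~~~~~~[~]~~~~~~…
[8] q3 h=18  …~~~~~~[~]~~~~~~…
[9] q2 h=17  …~~~~~~[~]~~~~~~…
[10] q1 h=18  …~~~~~~[~]~~~~~~…
[11] q3 h=17  …~~~~~~[~]~~~~~~…
[12] q2 h=16  …~~~~~~[~]~~~~~~…
[13] q1 h=17  …~~~~~~[~]~~~~~~…
[14] q3 h=16  …~~~~~~[~]~~~~~~…
[15] q2 h=15  …~~~~~~[~]~~~~~~…
[16] q1 h=16  …~~~~~~[~]~~~~~~…
[17] q3 h=15  …~~~~~~[~]~~~~~~…
[18] q2 h=14  …~~~~~~[~]~~~~~~…
[19] q1 h=15  …~~~~~~[~]~~~~~~…
[20] q3 h=14  …~~~~~~[~]~~~~~~…
[21] q2 h=13  …~~~~~~[~]~~~~~~…
[22] q1 h=14  …~~~~~~[~]~~~~~~…
[23] q3 h=13  …~~~~~~[~]~~~~~~…
[24] q2 h=12  …~~~~~~[~]~~~~~~…
[25] q1 h=13  …~~~~~~[~]~~~~~~…
[26] q3 h=12  …~~~~~~[~]~~~~~~…
[27] q2 h=11  …~~~~~~[~]~~~~~~…
[28] q1 h=12  …~~~~~~[~]~~~~~~…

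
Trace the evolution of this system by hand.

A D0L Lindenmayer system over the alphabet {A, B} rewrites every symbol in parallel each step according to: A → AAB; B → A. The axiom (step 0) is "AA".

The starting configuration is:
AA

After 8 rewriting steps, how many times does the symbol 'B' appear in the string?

step 0: AA
step 1: AABAAB
step 2: AABAABAAABAABA
step 3: AABAABAAABAABAAABAABAABAAABAABAAAB
step 4: AABAABAAABAABAAABAABAABAAABAABAAABAABAABAAABAABAAABAABAAABAABAABAAABAABAAABAABAABA
step 5: AABAABAAABAABAAABAABAABAAABAABAAABAABAABAAABAABAAABAABAAAB…AABAABAAABAABAAABAABAABAAABAABAAABAABAABAAABAABAAABAABAAAB  (len 198)
step 6: AABAABAAABAABAAABAABAABAAABAABAAABAABAABAAABAABAAABAABAAAB…AABAABAAABAABAAABAABAABAAABAABAAABAABAABAAABAABAAABAABAABA  (len 478)
step 7: AABAABAAABAABAAABAABAABAAABAABAAABAABAABAAABAABAAABAABAAAB…AABAABAAABAABAAABAABAABAAABAABAAABAABAABAAABAABAAABAABAAAB  (len 1154)
step 8: AABAABAAABAABAAABAABAABAAABAABAAABAABAABAAABAABAAABAABAAAB…AABAABAAABAABAAABAABAABAAABAABAAABAABAABAAABAABAAABAABAABA  (len 2786)

816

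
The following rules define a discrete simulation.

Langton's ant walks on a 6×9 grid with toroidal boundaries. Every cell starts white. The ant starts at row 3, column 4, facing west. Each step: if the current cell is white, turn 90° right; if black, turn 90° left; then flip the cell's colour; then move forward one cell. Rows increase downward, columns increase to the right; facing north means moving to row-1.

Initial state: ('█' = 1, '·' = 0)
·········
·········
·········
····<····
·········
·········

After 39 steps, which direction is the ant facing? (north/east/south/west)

[0] ·········
·········
·········
····<····
·········
·········
[1] ·········
·········
····^····
····█····
·········
·········
[2] ·········
·········
····█>···
····█····
·········
·········
[3] ·········
·········
····██···
····█v···
·········
·········
[4] ·········
·········
····██···
····<█···
·········
·········
[5] ·········
·········
····██···
·····█···
····v····
·········
[6] ·········
·········
····██···
·····█···
···<█····
·········
[7] ·········
·········
····██···
···^·█···
···██····
·········
[8] ·········
·········
····██···
···█>█···
···██····
·········
[9] ·········
·········
····██···
···███···
···█v····
·········
[10] ·········
·········
····██···
···███···
···█·>···
·········
[11] ·········
·········
····██···
···███···
···█·█···
·····v···
[12] ·········
·········
····██···
···███···
···█·█···
····<█···
[13] ·········
·········
····██···
···███···
···█^█···
····██···
[14] ·········
·········
····██···
···███···
···██>···
····██···
[15] ·········
·········
····██···
···██^···
···██····
····██···
[16] ·········
·········
····██···
···█<····
···██····
····██···
[17] ·········
·········
····██···
···█·····
···█v····
····██···
[18] ·········
·········
····██···
···█·····
···█·>···
····██···
[19] ·········
·········
····██···
···█·····
···█·█···
····█v···
[20] ·········
·········
····██···
···█·····
···█·█···
····█·>··
[21] ······v··
·········
····██···
···█·····
···█·█···
····█·█··
[22] ·····<█··
·········
····██···
···█·····
···█·█···
····█·█··
[23] ·····██··
·········
····██···
···█·····
···█·█···
····█^█··
[24] ·····██··
·········
····██···
···█·····
···█·█···
····██>··
[25] ·····██··
·········
····██···
···█·····
···█·█^··
····██···
[26] ·····██··
·········
····██···
···█·····
···█·██>·
····██···
[27] ·····██··
·········
····██···
···█·····
···█·███·
····██·v·
[28] ·····██··
·········
····██···
···█·····
···█·███·
····██<█·
[29] ·····██··
·········
····██···
···█·····
···█·█^█·
····████·
[30] ·····██··
·········
····██···
···█·····
···█·<·█·
····████·
[31] ·····██··
·········
····██···
···█·····
···█···█·
····█v██·
[32] ·····██··
·········
····██···
···█·····
···█···█·
····█·>█·
[33] ·····██··
·········
····██···
···█·····
···█··^█·
····█··█·
[34] ·····██··
·········
····██···
···█·····
···█··█>·
····█··█·
[35] ·····██··
·········
····██···
···█···^·
···█··█··
····█··█·
[36] ·····██··
·········
····██···
···█···█>
···█··█··
····█··█·
[37] ·····██··
·········
····██···
···█···██
···█··█·v
····█··█·
[38] ·····██··
·········
····██···
···█···██
···█··█<█
····█··█·
[39] ·····██··
·········
····██···
···█···^█
···█··███
····█··█·

north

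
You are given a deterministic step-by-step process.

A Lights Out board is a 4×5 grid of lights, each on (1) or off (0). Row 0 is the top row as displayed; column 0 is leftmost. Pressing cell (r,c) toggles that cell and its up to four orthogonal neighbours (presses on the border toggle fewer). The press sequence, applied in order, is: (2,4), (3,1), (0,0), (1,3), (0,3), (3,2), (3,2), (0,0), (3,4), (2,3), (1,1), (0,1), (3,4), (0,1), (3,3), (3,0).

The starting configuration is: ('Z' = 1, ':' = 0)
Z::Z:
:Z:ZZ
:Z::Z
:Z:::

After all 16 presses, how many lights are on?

12

gen 0: Z::Z:
:Z:ZZ
:Z::Z
:Z:::
gen 1: Z::Z:
:Z:Z:
:Z:Z:
:Z::Z
gen 2: Z::Z:
:Z:Z:
:::Z:
Z:Z:Z
gen 3: :Z:Z:
ZZ:Z:
:::Z:
Z:Z:Z
gen 4: :Z:::
ZZZ:Z
:::::
Z:Z:Z
gen 5: :ZZZZ
ZZZZZ
:::::
Z:Z:Z
gen 6: :ZZZZ
ZZZZZ
::Z::
ZZ:ZZ
gen 7: :ZZZZ
ZZZZZ
:::::
Z:Z:Z
gen 8: Z:ZZZ
:ZZZZ
:::::
Z:Z:Z
gen 9: Z:ZZZ
:ZZZZ
::::Z
Z:ZZ:
gen 10: Z:ZZZ
:ZZ:Z
::ZZ:
Z:Z::
gen 11: ZZZZZ
Z:::Z
:ZZZ:
Z:Z::
gen 12: :::ZZ
ZZ::Z
:ZZZ:
Z:Z::
gen 13: :::ZZ
ZZ::Z
:ZZZZ
Z:ZZZ
gen 14: ZZZZZ
Z:::Z
:ZZZZ
Z:ZZZ
gen 15: ZZZZZ
Z:::Z
:ZZ:Z
Z::::
gen 16: ZZZZZ
Z:::Z
ZZZ:Z
:Z:::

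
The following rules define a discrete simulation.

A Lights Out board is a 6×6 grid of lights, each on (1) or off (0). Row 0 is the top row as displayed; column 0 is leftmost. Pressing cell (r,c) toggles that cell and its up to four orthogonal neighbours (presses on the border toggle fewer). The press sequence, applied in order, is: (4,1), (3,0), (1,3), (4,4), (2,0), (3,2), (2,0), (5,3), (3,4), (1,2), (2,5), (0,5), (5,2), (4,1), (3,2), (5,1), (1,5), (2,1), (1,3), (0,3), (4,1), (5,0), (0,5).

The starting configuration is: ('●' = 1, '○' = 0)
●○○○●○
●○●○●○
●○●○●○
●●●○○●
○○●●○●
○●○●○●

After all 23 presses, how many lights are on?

18

t=0: ●○○○●○
●○●○●○
●○●○●○
●●●○○●
○○●●○●
○●○●○●
t=1: ●○○○●○
●○●○●○
●○●○●○
●○●○○●
●●○●○●
○○○●○●
t=2: ●○○○●○
●○●○●○
○○●○●○
○●●○○●
○●○●○●
○○○●○●
t=3: ●○○●●○
●○○●○○
○○●●●○
○●●○○●
○●○●○●
○○○●○●
t=4: ●○○●●○
●○○●○○
○○●●●○
○●●○●●
○●○○●○
○○○●●●
t=5: ●○○●●○
○○○●○○
●●●●●○
●●●○●●
○●○○●○
○○○●●●
t=6: ●○○●●○
○○○●○○
●●○●●○
●○○●●●
○●●○●○
○○○●●●
t=7: ●○○●●○
●○○●○○
○○○●●○
○○○●●●
○●●○●○
○○○●●●
t=8: ●○○●●○
●○○●○○
○○○●●○
○○○●●●
○●●●●○
○○●○○●
t=9: ●○○●●○
●○○●○○
○○○●○○
○○○○○○
○●●●○○
○○●○○●
t=10: ●○●●●○
●●●○○○
○○●●○○
○○○○○○
○●●●○○
○○●○○●
t=11: ●○●●●○
●●●○○●
○○●●●●
○○○○○●
○●●●○○
○○●○○●
t=12: ●○●●○●
●●●○○○
○○●●●●
○○○○○●
○●●●○○
○○●○○●
t=13: ●○●●○●
●●●○○○
○○●●●●
○○○○○●
○●○●○○
○●○●○●
t=14: ●○●●○●
●●●○○○
○○●●●●
○●○○○●
●○●●○○
○○○●○●
t=15: ●○●●○●
●●●○○○
○○○●●●
○○●●○●
●○○●○○
○○○●○●
t=16: ●○●●○●
●●●○○○
○○○●●●
○○●●○●
●●○●○○
●●●●○●
t=17: ●○●●○○
●●●○●●
○○○●●○
○○●●○●
●●○●○○
●●●●○●
t=18: ●○●●○○
●○●○●●
●●●●●○
○●●●○●
●●○●○○
●●●●○●
t=19: ●○●○○○
●○○●○●
●●●○●○
○●●●○●
●●○●○○
●●●●○●
t=20: ●○○●●○
●○○○○●
●●●○●○
○●●●○●
●●○●○○
●●●●○●
t=21: ●○○●●○
●○○○○●
●●●○●○
○○●●○●
○○●●○○
●○●●○●
t=22: ●○○●●○
●○○○○●
●●●○●○
○○●●○●
●○●●○○
○●●●○●
t=23: ●○○●○●
●○○○○○
●●●○●○
○○●●○●
●○●●○○
○●●●○●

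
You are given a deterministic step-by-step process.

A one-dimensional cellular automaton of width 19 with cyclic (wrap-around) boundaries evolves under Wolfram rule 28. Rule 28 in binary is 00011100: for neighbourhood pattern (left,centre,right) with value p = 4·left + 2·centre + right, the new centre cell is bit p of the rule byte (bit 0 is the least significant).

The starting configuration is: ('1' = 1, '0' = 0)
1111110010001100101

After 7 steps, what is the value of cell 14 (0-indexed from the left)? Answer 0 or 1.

1

k=0  1111110010001100101
k=1  0000001011001010101
k=2  1000001010101010101
k=3  0100001010101010101
k=4  0110001010101010101
k=5  0101001010101010101
k=6  0101101010101010101
k=7  0101001010101010101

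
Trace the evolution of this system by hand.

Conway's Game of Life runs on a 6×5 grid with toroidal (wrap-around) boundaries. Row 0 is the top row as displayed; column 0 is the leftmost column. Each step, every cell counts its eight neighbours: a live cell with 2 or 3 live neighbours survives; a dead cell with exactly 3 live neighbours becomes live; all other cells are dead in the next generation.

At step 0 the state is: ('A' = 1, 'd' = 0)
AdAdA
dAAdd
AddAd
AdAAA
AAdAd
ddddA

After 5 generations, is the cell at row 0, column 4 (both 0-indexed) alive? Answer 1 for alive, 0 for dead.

[0] AdAdA
dAAdd
AddAd
AdAAA
AAdAd
ddddA
[1] AdAdA
ddAdd
Adddd
ddddd
dAddd
ddAdd
[2] ddAdd
AddAA
ddddd
ddddd
ddddd
AdAAd
[3] AdAdd
dddAA
ddddA
ddddd
ddddd
dAAAd
[4] Adddd
AddAA
dddAA
ddddd
ddAdd
dAAAd
[5] Adddd
AddAd
AddAd
dddAd
dAAAd
dAAAd

0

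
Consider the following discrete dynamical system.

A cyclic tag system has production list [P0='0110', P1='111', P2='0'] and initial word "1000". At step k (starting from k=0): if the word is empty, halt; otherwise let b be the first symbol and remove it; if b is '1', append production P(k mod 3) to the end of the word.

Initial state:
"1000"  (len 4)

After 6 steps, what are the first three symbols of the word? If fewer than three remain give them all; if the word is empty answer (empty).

100

[0] "1000"  (len 4)
[1] "0000110"  (len 7)
[2] "000110"  (len 6)
[3] "00110"  (len 5)
[4] "0110"  (len 4)
[5] "110"  (len 3)
[6] "100"  (len 3)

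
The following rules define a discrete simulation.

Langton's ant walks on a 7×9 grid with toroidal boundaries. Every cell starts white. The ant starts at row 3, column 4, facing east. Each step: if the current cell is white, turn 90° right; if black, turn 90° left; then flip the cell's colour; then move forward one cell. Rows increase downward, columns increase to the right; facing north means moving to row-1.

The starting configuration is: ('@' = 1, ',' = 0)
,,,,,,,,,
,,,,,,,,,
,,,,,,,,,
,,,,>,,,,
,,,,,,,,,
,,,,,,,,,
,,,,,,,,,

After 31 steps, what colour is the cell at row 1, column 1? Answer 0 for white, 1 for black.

gen 0: ,,,,,,,,,
,,,,,,,,,
,,,,,,,,,
,,,,>,,,,
,,,,,,,,,
,,,,,,,,,
,,,,,,,,,
gen 1: ,,,,,,,,,
,,,,,,,,,
,,,,,,,,,
,,,,@,,,,
,,,,v,,,,
,,,,,,,,,
,,,,,,,,,
gen 2: ,,,,,,,,,
,,,,,,,,,
,,,,,,,,,
,,,,@,,,,
,,,<@,,,,
,,,,,,,,,
,,,,,,,,,
gen 3: ,,,,,,,,,
,,,,,,,,,
,,,,,,,,,
,,,^@,,,,
,,,@@,,,,
,,,,,,,,,
,,,,,,,,,
gen 4: ,,,,,,,,,
,,,,,,,,,
,,,,,,,,,
,,,@>,,,,
,,,@@,,,,
,,,,,,,,,
,,,,,,,,,
gen 5: ,,,,,,,,,
,,,,,,,,,
,,,,^,,,,
,,,@,,,,,
,,,@@,,,,
,,,,,,,,,
,,,,,,,,,
gen 6: ,,,,,,,,,
,,,,,,,,,
,,,,@>,,,
,,,@,,,,,
,,,@@,,,,
,,,,,,,,,
,,,,,,,,,
gen 7: ,,,,,,,,,
,,,,,,,,,
,,,,@@,,,
,,,@,v,,,
,,,@@,,,,
,,,,,,,,,
,,,,,,,,,
gen 8: ,,,,,,,,,
,,,,,,,,,
,,,,@@,,,
,,,@<@,,,
,,,@@,,,,
,,,,,,,,,
,,,,,,,,,
gen 9: ,,,,,,,,,
,,,,,,,,,
,,,,^@,,,
,,,@@@,,,
,,,@@,,,,
,,,,,,,,,
,,,,,,,,,
gen 10: ,,,,,,,,,
,,,,,,,,,
,,,<,@,,,
,,,@@@,,,
,,,@@,,,,
,,,,,,,,,
,,,,,,,,,
gen 11: ,,,,,,,,,
,,,^,,,,,
,,,@,@,,,
,,,@@@,,,
,,,@@,,,,
,,,,,,,,,
,,,,,,,,,
gen 12: ,,,,,,,,,
,,,@>,,,,
,,,@,@,,,
,,,@@@,,,
,,,@@,,,,
,,,,,,,,,
,,,,,,,,,
gen 13: ,,,,,,,,,
,,,@@,,,,
,,,@v@,,,
,,,@@@,,,
,,,@@,,,,
,,,,,,,,,
,,,,,,,,,
gen 14: ,,,,,,,,,
,,,@@,,,,
,,,<@@,,,
,,,@@@,,,
,,,@@,,,,
,,,,,,,,,
,,,,,,,,,
gen 15: ,,,,,,,,,
,,,@@,,,,
,,,,@@,,,
,,,v@@,,,
,,,@@,,,,
,,,,,,,,,
,,,,,,,,,
gen 16: ,,,,,,,,,
,,,@@,,,,
,,,,@@,,,
,,,,>@,,,
,,,@@,,,,
,,,,,,,,,
,,,,,,,,,
gen 17: ,,,,,,,,,
,,,@@,,,,
,,,,^@,,,
,,,,,@,,,
,,,@@,,,,
,,,,,,,,,
,,,,,,,,,
gen 18: ,,,,,,,,,
,,,@@,,,,
,,,<,@,,,
,,,,,@,,,
,,,@@,,,,
,,,,,,,,,
,,,,,,,,,
gen 19: ,,,,,,,,,
,,,^@,,,,
,,,@,@,,,
,,,,,@,,,
,,,@@,,,,
,,,,,,,,,
,,,,,,,,,
gen 20: ,,,,,,,,,
,,<,@,,,,
,,,@,@,,,
,,,,,@,,,
,,,@@,,,,
,,,,,,,,,
,,,,,,,,,
gen 21: ,,^,,,,,,
,,@,@,,,,
,,,@,@,,,
,,,,,@,,,
,,,@@,,,,
,,,,,,,,,
,,,,,,,,,
gen 22: ,,@>,,,,,
,,@,@,,,,
,,,@,@,,,
,,,,,@,,,
,,,@@,,,,
,,,,,,,,,
,,,,,,,,,
gen 23: ,,@@,,,,,
,,@v@,,,,
,,,@,@,,,
,,,,,@,,,
,,,@@,,,,
,,,,,,,,,
,,,,,,,,,
gen 24: ,,@@,,,,,
,,<@@,,,,
,,,@,@,,,
,,,,,@,,,
,,,@@,,,,
,,,,,,,,,
,,,,,,,,,
gen 25: ,,@@,,,,,
,,,@@,,,,
,,v@,@,,,
,,,,,@,,,
,,,@@,,,,
,,,,,,,,,
,,,,,,,,,
gen 26: ,,@@,,,,,
,,,@@,,,,
,<@@,@,,,
,,,,,@,,,
,,,@@,,,,
,,,,,,,,,
,,,,,,,,,
gen 27: ,,@@,,,,,
,^,@@,,,,
,@@@,@,,,
,,,,,@,,,
,,,@@,,,,
,,,,,,,,,
,,,,,,,,,
gen 28: ,,@@,,,,,
,@>@@,,,,
,@@@,@,,,
,,,,,@,,,
,,,@@,,,,
,,,,,,,,,
,,,,,,,,,
gen 29: ,,@@,,,,,
,@@@@,,,,
,@v@,@,,,
,,,,,@,,,
,,,@@,,,,
,,,,,,,,,
,,,,,,,,,
gen 30: ,,@@,,,,,
,@@@@,,,,
,@,>,@,,,
,,,,,@,,,
,,,@@,,,,
,,,,,,,,,
,,,,,,,,,
gen 31: ,,@@,,,,,
,@@^@,,,,
,@,,,@,,,
,,,,,@,,,
,,,@@,,,,
,,,,,,,,,
,,,,,,,,,

1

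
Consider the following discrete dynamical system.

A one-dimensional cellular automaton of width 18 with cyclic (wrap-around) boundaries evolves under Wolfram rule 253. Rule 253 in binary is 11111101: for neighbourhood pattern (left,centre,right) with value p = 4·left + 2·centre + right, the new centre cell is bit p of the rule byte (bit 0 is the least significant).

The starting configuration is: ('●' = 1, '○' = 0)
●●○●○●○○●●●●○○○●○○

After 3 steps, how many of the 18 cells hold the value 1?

step 0: ●●○●○●○○●●●●○○○●○○
step 1: ●●●●●●●○●●●●●●○●●○
step 2: ●●●●●●●●●●●●●●●●●●
step 3: ●●●●●●●●●●●●●●●●●●

18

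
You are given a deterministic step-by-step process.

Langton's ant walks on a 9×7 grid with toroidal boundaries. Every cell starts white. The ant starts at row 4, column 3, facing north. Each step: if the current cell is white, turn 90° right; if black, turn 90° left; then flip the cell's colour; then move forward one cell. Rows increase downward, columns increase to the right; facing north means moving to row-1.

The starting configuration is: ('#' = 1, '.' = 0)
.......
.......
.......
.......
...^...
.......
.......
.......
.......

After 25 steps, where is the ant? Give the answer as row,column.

6,2

gen 0: .......
.......
.......
.......
...^...
.......
.......
.......
.......
gen 1: .......
.......
.......
.......
...#>..
.......
.......
.......
.......
gen 2: .......
.......
.......
.......
...##..
....v..
.......
.......
.......
gen 3: .......
.......
.......
.......
...##..
...<#..
.......
.......
.......
gen 4: .......
.......
.......
.......
...^#..
...##..
.......
.......
.......
gen 5: .......
.......
.......
.......
..<.#..
...##..
.......
.......
.......
gen 6: .......
.......
.......
..^....
..#.#..
...##..
.......
.......
.......
gen 7: .......
.......
.......
..#>...
..#.#..
...##..
.......
.......
.......
gen 8: .......
.......
.......
..##...
..#v#..
...##..
.......
.......
.......
gen 9: .......
.......
.......
..##...
..<##..
...##..
.......
.......
.......
gen 10: .......
.......
.......
..##...
...##..
..v##..
.......
.......
.......
gen 11: .......
.......
.......
..##...
...##..
.<###..
.......
.......
.......
gen 12: .......
.......
.......
..##...
.^.##..
.####..
.......
.......
.......
gen 13: .......
.......
.......
..##...
.#>##..
.####..
.......
.......
.......
gen 14: .......
.......
.......
..##...
.####..
.#v##..
.......
.......
.......
gen 15: .......
.......
.......
..##...
.####..
.#.>#..
.......
.......
.......
gen 16: .......
.......
.......
..##...
.##^#..
.#..#..
.......
.......
.......
gen 17: .......
.......
.......
..##...
.#<.#..
.#..#..
.......
.......
.......
gen 18: .......
.......
.......
..##...
.#..#..
.#v.#..
.......
.......
.......
gen 19: .......
.......
.......
..##...
.#..#..
.<#.#..
.......
.......
.......
gen 20: .......
.......
.......
..##...
.#..#..
..#.#..
.v.....
.......
.......
gen 21: .......
.......
.......
..##...
.#..#..
..#.#..
<#.....
.......
.......
gen 22: .......
.......
.......
..##...
.#..#..
^.#.#..
##.....
.......
.......
gen 23: .......
.......
.......
..##...
.#..#..
#>#.#..
##.....
.......
.......
gen 24: .......
.......
.......
..##...
.#..#..
###.#..
#v.....
.......
.......
gen 25: .......
.......
.......
..##...
.#..#..
###.#..
#.>....
.......
.......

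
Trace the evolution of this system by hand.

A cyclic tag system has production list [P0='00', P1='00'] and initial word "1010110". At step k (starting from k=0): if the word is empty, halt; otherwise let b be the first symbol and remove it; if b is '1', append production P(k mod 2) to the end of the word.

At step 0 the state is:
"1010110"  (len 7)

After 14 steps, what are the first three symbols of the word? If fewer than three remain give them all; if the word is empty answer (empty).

0

k=0  "1010110"  (len 7)
k=1  "01011000"  (len 8)
k=2  "1011000"  (len 7)
k=3  "01100000"  (len 8)
k=4  "1100000"  (len 7)
k=5  "10000000"  (len 8)
k=6  "000000000"  (len 9)
k=7  "00000000"  (len 8)
k=8  "0000000"  (len 7)
k=9  "000000"  (len 6)
k=10  "00000"  (len 5)
k=11  "0000"  (len 4)
k=12  "000"  (len 3)
k=13  "00"  (len 2)
k=14  "0"  (len 1)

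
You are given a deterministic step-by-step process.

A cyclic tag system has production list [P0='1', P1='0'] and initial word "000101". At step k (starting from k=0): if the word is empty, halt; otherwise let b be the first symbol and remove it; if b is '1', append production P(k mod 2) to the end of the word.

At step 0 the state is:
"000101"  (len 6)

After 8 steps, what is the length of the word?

[0] "000101"  (len 6)
[1] "00101"  (len 5)
[2] "0101"  (len 4)
[3] "101"  (len 3)
[4] "010"  (len 3)
[5] "10"  (len 2)
[6] "00"  (len 2)
[7] "0"  (len 1)
[8] (halted — word empty)

0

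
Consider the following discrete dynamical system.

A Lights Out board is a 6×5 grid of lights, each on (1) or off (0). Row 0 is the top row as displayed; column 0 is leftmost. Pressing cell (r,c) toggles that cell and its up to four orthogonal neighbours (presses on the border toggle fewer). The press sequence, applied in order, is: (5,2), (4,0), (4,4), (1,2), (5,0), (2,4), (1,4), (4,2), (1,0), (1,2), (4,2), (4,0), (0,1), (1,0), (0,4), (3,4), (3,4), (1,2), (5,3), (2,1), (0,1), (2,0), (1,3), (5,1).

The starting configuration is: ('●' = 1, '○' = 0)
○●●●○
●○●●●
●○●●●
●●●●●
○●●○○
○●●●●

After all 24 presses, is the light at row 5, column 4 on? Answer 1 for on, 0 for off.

1

k=0  ○●●●○
●○●●●
●○●●●
●●●●●
○●●○○
○●●●●
k=1  ○●●●○
●○●●●
●○●●●
●●●●●
○●○○○
○○○○●
k=2  ○●●●○
●○●●●
●○●●●
○●●●●
●○○○○
●○○○●
k=3  ○●●●○
●○●●●
●○●●●
○●●●○
●○○●●
●○○○○
k=4  ○●○●○
●●○○●
●○○●●
○●●●○
●○○●●
●○○○○
k=5  ○●○●○
●●○○●
●○○●●
○●●●○
○○○●●
○●○○○
k=6  ○●○●○
●●○○○
●○○○○
○●●●●
○○○●●
○●○○○
k=7  ○●○●●
●●○●●
●○○○●
○●●●●
○○○●●
○●○○○
k=8  ○●○●●
●●○●●
●○○○●
○●○●●
○●●○●
○●●○○
k=9  ●●○●●
○○○●●
○○○○●
○●○●●
○●●○●
○●●○○
k=10  ●●●●●
○●●○●
○○●○●
○●○●●
○●●○●
○●●○○
k=11  ●●●●●
○●●○●
○○●○●
○●●●●
○○○●●
○●○○○
k=12  ●●●●●
○●●○●
○○●○●
●●●●●
●●○●●
●●○○○
k=13  ○○○●●
○○●○●
○○●○●
●●●●●
●●○●●
●●○○○
k=14  ●○○●●
●●●○●
●○●○●
●●●●●
●●○●●
●●○○○
k=15  ●○○○○
●●●○○
●○●○●
●●●●●
●●○●●
●●○○○
k=16  ●○○○○
●●●○○
●○●○○
●●●○○
●●○●○
●●○○○
k=17  ●○○○○
●●●○○
●○●○●
●●●●●
●●○●●
●●○○○
k=18  ●○●○○
●○○●○
●○○○●
●●●●●
●●○●●
●●○○○
k=19  ●○●○○
●○○●○
●○○○●
●●●●●
●●○○●
●●●●●
k=20  ●○●○○
●●○●○
○●●○●
●○●●●
●●○○●
●●●●●
k=21  ○●○○○
●○○●○
○●●○●
●○●●●
●●○○●
●●●●●
k=22  ○●○○○
○○○●○
●○●○●
○○●●●
●●○○●
●●●●●
k=23  ○●○●○
○○●○●
●○●●●
○○●●●
●●○○●
●●●●●
k=24  ○●○●○
○○●○●
●○●●●
○○●●●
●○○○●
○○○●●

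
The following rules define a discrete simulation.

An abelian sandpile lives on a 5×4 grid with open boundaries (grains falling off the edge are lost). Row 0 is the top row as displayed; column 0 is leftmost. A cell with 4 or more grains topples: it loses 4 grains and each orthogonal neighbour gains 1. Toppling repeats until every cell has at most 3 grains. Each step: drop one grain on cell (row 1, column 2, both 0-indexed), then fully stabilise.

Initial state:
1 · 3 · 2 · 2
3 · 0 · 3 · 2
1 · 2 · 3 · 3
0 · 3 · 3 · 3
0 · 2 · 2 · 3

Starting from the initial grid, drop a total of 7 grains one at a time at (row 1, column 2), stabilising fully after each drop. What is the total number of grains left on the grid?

gen 0: 1 · 3 · 2 · 2
3 · 0 · 3 · 2
1 · 2 · 3 · 3
0 · 3 · 3 · 3
0 · 2 · 2 · 3
gen 1: 1 · 3 · 3 · 3
3 · 2 · 2 · 0
2 · 0 · 3 · 2
1 · 2 · 3 · 2
1 · 0 · 1 · 1
gen 2: 1 · 3 · 3 · 3
3 · 2 · 3 · 0
2 · 0 · 3 · 2
1 · 2 · 3 · 2
1 · 0 · 1 · 1
gen 3: 3 · 1 · 2 · 0
0 · 1 · 3 · 2
3 · 2 · 1 · 3
1 · 3 · 0 · 3
1 · 0 · 2 · 1
gen 4: 3 · 1 · 3 · 0
0 · 2 · 0 · 3
3 · 2 · 2 · 3
1 · 3 · 0 · 3
1 · 0 · 2 · 1
gen 5: 3 · 1 · 3 · 0
0 · 2 · 1 · 3
3 · 2 · 2 · 3
1 · 3 · 0 · 3
1 · 0 · 2 · 1
gen 6: 3 · 1 · 3 · 0
0 · 2 · 2 · 3
3 · 2 · 2 · 3
1 · 3 · 0 · 3
1 · 0 · 2 · 1
gen 7: 3 · 1 · 3 · 0
0 · 2 · 3 · 3
3 · 2 · 2 · 3
1 · 3 · 0 · 3
1 · 0 · 2 · 1

36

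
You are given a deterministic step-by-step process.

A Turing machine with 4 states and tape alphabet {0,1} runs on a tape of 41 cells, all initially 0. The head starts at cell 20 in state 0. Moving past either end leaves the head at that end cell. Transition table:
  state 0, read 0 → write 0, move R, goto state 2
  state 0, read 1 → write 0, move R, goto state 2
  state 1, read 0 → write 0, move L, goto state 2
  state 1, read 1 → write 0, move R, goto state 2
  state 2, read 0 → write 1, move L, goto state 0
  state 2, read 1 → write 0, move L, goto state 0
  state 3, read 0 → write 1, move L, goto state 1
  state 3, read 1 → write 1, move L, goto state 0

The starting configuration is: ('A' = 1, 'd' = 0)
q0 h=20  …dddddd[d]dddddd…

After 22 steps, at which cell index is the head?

gen 0: q0 h=20  …dddddd[d]dddddd…
gen 1: q2 h=21  …dddddd[d]dddddd…
gen 2: q0 h=20  …dddddd[d]Addddd…
gen 3: q2 h=21  …dddddd[A]dddddd…
gen 4: q0 h=20  …dddddd[d]dddddd…
gen 5: q2 h=21  …dddddd[d]dddddd…
gen 6: q0 h=20  …dddddd[d]Addddd…
gen 7: q2 h=21  …dddddd[A]dddddd…
gen 8: q0 h=20  …dddddd[d]dddddd…
gen 9: q2 h=21  …dddddd[d]dddddd…
gen 10: q0 h=20  …dddddd[d]Addddd…
gen 11: q2 h=21  …dddddd[A]dddddd…
gen 12: q0 h=20  …dddddd[d]dddddd…
gen 13: q2 h=21  …dddddd[d]dddddd…
gen 14: q0 h=20  …dddddd[d]Addddd…
gen 15: q2 h=21  …dddddd[A]dddddd…
gen 16: q0 h=20  …dddddd[d]dddddd…
gen 17: q2 h=21  …dddddd[d]dddddd…
gen 18: q0 h=20  …dddddd[d]Addddd…
gen 19: q2 h=21  …dddddd[A]dddddd…
gen 20: q0 h=20  …dddddd[d]dddddd…
gen 21: q2 h=21  …dddddd[d]dddddd…
gen 22: q0 h=20  …dddddd[d]Addddd…

20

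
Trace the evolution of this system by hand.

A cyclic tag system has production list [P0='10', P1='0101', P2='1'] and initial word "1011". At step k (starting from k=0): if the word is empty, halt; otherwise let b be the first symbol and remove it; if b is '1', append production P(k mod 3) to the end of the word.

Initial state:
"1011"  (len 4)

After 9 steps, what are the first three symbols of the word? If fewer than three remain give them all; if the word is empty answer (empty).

gen 0: "1011"  (len 4)
gen 1: "01110"  (len 5)
gen 2: "1110"  (len 4)
gen 3: "1101"  (len 4)
gen 4: "10110"  (len 5)
gen 5: "01100101"  (len 8)
gen 6: "1100101"  (len 7)
gen 7: "10010110"  (len 8)
gen 8: "00101100101"  (len 11)
gen 9: "0101100101"  (len 10)

010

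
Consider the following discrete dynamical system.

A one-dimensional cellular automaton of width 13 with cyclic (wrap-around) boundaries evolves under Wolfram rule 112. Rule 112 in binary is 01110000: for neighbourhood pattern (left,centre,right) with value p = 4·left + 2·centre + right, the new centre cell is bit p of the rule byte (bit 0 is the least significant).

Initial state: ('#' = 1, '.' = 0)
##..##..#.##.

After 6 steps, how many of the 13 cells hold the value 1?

7

gen 0: ##..##..#.##.
gen 1: .##..##..#.##
gen 2: #.##..##..#.#
gen 3: ##.##..##..#.
gen 4: .##.##..##..#
gen 5: #.##.##..##..
gen 6: .#.##.##..##.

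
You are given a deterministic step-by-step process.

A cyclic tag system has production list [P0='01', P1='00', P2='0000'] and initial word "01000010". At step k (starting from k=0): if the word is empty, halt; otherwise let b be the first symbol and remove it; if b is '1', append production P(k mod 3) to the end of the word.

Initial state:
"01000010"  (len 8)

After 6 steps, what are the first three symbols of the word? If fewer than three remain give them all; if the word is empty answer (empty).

100

gen 0: "01000010"  (len 8)
gen 1: "1000010"  (len 7)
gen 2: "00001000"  (len 8)
gen 3: "0001000"  (len 7)
gen 4: "001000"  (len 6)
gen 5: "01000"  (len 5)
gen 6: "1000"  (len 4)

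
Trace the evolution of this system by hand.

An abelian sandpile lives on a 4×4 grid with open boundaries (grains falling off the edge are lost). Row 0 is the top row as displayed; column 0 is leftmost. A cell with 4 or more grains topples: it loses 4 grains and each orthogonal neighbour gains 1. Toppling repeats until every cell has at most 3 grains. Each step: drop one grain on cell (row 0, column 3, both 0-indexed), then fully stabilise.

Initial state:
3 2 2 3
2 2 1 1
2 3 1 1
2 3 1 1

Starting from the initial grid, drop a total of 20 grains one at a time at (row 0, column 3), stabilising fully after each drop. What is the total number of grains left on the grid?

26

step 0: 3 2 2 3
2 2 1 1
2 3 1 1
2 3 1 1
step 1: 3 2 3 0
2 2 1 2
2 3 1 1
2 3 1 1
step 2: 3 2 3 1
2 2 1 2
2 3 1 1
2 3 1 1
step 3: 3 2 3 2
2 2 1 2
2 3 1 1
2 3 1 1
step 4: 3 2 3 3
2 2 1 2
2 3 1 1
2 3 1 1
step 5: 3 3 0 1
2 2 2 3
2 3 1 1
2 3 1 1
step 6: 3 3 0 2
2 2 2 3
2 3 1 1
2 3 1 1
step 7: 3 3 0 3
2 2 2 3
2 3 1 1
2 3 1 1
step 8: 3 3 1 1
2 2 3 0
2 3 1 2
2 3 1 1
step 9: 3 3 1 2
2 2 3 0
2 3 1 2
2 3 1 1
step 10: 3 3 1 3
2 2 3 0
2 3 1 2
2 3 1 1
step 11: 3 3 2 0
2 2 3 1
2 3 1 2
2 3 1 1
step 12: 3 3 2 1
2 2 3 1
2 3 1 2
2 3 1 1
step 13: 3 3 2 2
2 2 3 1
2 3 1 2
2 3 1 1
step 14: 3 3 2 3
2 2 3 1
2 3 1 2
2 3 1 1
step 15: 3 3 3 0
2 2 3 2
2 3 1 2
2 3 1 1
step 16: 3 3 3 1
2 2 3 2
2 3 1 2
2 3 1 1
step 17: 3 3 3 2
2 2 3 2
2 3 1 2
2 3 1 1
step 18: 3 3 3 3
2 2 3 2
2 3 1 2
2 3 1 1
step 19: 1 2 2 2
1 2 2 0
1 2 3 3
0 1 2 1
step 20: 1 2 2 3
1 2 2 0
1 2 3 3
0 1 2 1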